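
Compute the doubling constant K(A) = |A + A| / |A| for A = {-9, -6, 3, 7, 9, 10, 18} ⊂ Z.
K = |A + A| / |A| = 26/7

Enumerate A + A = {a + b : a, b ∈ A}. With |A| = 7, there are |A|^2 = 49 ordered sum pairs; collecting distinct values, A + A = {-18, -15, -12, -6, -3, -2, 0, 1, 3, 4, 6, 9, 10, 12, 13, 14, 16, 17, 18, 19, 20, 21, 25, 27, 28, 36}, so |A + A| = 26. Thus K = 26/7. For comparison, the minimum possible |A + A| over all 7-element sets is 2·7 − 1 = 13 (so min K = 13/7), attained only by arithmetic progressions.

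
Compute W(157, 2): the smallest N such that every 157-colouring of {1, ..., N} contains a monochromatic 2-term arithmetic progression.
W(157, 2) = 157 + 1 = 158

A 2-term AP is any pair of integers, so a monochromatic 2-AP exists iff some colour is used at least twice. With 157 colours, the colouring i ↦ i on {1, ..., 157} uses each colour once, avoiding any monochromatic pair, so W(157, 2) > 157. For {1, ..., 158}, pigeonhole forces two integers of the same colour, which form a monochromatic 2-AP. Hence W(157, 2) = 158.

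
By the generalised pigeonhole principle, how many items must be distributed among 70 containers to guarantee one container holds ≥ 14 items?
n = (14 − 1)·70 + 1 = 911

By the generalised pigeonhole principle, to guarantee some box contains ≥ r objects we need more than (r − 1) · k objects total. Threshold: n = (r − 1) · k + 1. With r = 14 and k = 70: n = 13 · 70 + 1 = 910 + 1 = 911. For n = 910 = 13 · 70, we can put exactly 13 objects in every box, avoiding 14 in any single one — so 911 is tight.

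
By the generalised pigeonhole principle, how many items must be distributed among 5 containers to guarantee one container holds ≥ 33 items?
n = (33 − 1)·5 + 1 = 161

By the generalised pigeonhole principle, to guarantee some box contains ≥ r objects we need more than (r − 1) · k objects total. Threshold: n = (r − 1) · k + 1. With r = 33 and k = 5: n = 32 · 5 + 1 = 160 + 1 = 161. For n = 160 = 32 · 5, we can put exactly 32 objects in every box, avoiding 33 in any single one — so 161 is tight.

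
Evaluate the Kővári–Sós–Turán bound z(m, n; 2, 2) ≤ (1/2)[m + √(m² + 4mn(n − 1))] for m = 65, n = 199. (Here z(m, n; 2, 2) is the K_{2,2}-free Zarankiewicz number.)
z(65, 199; 2, 2) ≤ (1/2)[65 + √(65² + 4·65·199·198)] = (1/2)[65 + √10248745] = 1633.1831

Kővári–Sós–Turán: let r_1, ..., r_65 be the row sums and z = Σ r_i the total number of 1s. Each pair of columns can share at most one row with both entries 1 (else a 2×2 all-ones block appears), so Σ_i C(r_i, 2) ≤ C(199, 2) = 19701. By convexity Σ_i C(r_i, 2) ≥ 65·C(z/65, 2) = z(z − 65)/(2·65), giving z² − 65z − 65·199·198 ≤ 0 and hence z ≤ (1/2)[65 + √(4225 + 4·2561130)] = (1/2)[65 + √10248745] ≈ (1/2)(65 + 3201.3661) = 1633.1831.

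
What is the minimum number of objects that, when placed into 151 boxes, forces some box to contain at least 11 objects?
n = (11 − 1)·151 + 1 = 1511

By the generalised pigeonhole principle, to guarantee some box contains ≥ r objects we need more than (r − 1) · k objects total. Threshold: n = (r − 1) · k + 1. With r = 11 and k = 151: n = 10 · 151 + 1 = 1510 + 1 = 1511. For n = 1510 = 10 · 151, we can put exactly 10 objects in every box, avoiding 11 in any single one — so 1511 is tight.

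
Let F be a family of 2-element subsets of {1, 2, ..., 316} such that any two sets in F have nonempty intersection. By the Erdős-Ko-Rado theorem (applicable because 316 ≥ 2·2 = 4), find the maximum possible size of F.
max |F| = C(315, 1) = 315

Erdős-Ko-Rado (1961): when n ≥ 2k, max |F| = C(n−1, k−1). The bound is attained by the star {A : i ∈ A} for any fixed i ∈ [n]. Here C(316−1, 2−1) = C(315, 1) = 315.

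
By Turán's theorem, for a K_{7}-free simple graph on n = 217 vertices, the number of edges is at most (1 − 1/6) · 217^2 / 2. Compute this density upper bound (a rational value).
Turán density bound = (5/6) · 217^2/2 = 235445/12 ≈ 19620.4167

Turán's theorem: ex(n, K_{r+1}) is achieved by the complete r-partite Turán graph T(n, r) with parts as balanced as possible, and is at most (1 − 1/r) · n^2/2. For r = 6, n = 217: the density bound is (5/6) · 47089/2 = 235445/12 ≈ 19620.4167. The integer-valued extremum is e(T(217, 6)) = 19620, which is strictly less than the density bound 235445/12 since 6 ∤ 217 (the parts of T(217, 6) cannot all be equal).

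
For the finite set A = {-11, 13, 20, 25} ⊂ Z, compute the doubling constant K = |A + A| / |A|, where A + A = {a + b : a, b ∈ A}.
K = |A + A| / |A| = 10/4 = 5/2

Enumerate A + A = {a + b : a, b ∈ A}. With |A| = 4, there are |A|^2 = 16 ordered sum pairs; collecting distinct values, A + A = {-22, 2, 9, 14, 26, 33, 38, 40, 45, 50}, so |A + A| = 10. Thus K = 10/4 = 5/2. For comparison, the minimum possible |A + A| over all 4-element sets is 2·4 − 1 = 7 (so min K = 7/4), attained only by arithmetic progressions.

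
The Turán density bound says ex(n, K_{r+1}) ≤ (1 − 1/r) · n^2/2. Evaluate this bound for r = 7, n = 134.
Turán density bound = (6/7) · 134^2/2 = 53868/7 ≈ 7695.4286

Turán's theorem: ex(n, K_{r+1}) is achieved by the complete r-partite Turán graph T(n, r) with parts as balanced as possible, and is at most (1 − 1/r) · n^2/2. For r = 7, n = 134: the density bound is (6/7) · 17956/2 = 53868/7 ≈ 7695.4286. The integer-valued extremum is e(T(134, 7)) = 7695, which is strictly less than the density bound 53868/7 since 7 ∤ 134 (the parts of T(134, 7) cannot all be equal).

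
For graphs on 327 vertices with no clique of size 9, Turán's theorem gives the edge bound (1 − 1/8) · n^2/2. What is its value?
Turán density bound = (7/8) · 327^2/2 = 748503/16 ≈ 46781.4375

Turán's theorem: ex(n, K_{r+1}) is achieved by the complete r-partite Turán graph T(n, r) with parts as balanced as possible, and is at most (1 − 1/r) · n^2/2. For r = 8, n = 327: the density bound is (7/8) · 106929/2 = 748503/16 ≈ 46781.4375. The integer-valued extremum is e(T(327, 8)) = 46781, which is strictly less than the density bound 748503/16 since 8 ∤ 327 (the parts of T(327, 8) cannot all be equal).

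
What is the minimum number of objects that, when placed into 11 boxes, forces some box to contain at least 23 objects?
n = (23 − 1)·11 + 1 = 243

By the generalised pigeonhole principle, to guarantee some box contains ≥ r objects we need more than (r − 1) · k objects total. Threshold: n = (r − 1) · k + 1. With r = 23 and k = 11: n = 22 · 11 + 1 = 242 + 1 = 243. For n = 242 = 22 · 11, we can put exactly 22 objects in every box, avoiding 23 in any single one — so 243 is tight.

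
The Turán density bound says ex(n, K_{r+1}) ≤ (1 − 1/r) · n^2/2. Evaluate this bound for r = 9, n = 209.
Turán density bound = (8/9) · 209^2/2 = 174724/9 ≈ 19413.7778

Turán's theorem: ex(n, K_{r+1}) is achieved by the complete r-partite Turán graph T(n, r) with parts as balanced as possible, and is at most (1 − 1/r) · n^2/2. For r = 9, n = 209: the density bound is (8/9) · 43681/2 = 174724/9 ≈ 19413.7778. The integer-valued extremum is e(T(209, 9)) = 19413, which is strictly less than the density bound 174724/9 since 9 ∤ 209 (the parts of T(209, 9) cannot all be equal).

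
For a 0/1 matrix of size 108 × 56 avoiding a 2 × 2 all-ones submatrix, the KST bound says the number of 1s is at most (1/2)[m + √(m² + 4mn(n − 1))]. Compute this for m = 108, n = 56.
z(108, 56; 2, 2) ≤ (1/2)[108 + √(108² + 4·108·56·55)] = (1/2)[108 + √1342224] = 633.272

Kővári–Sós–Turán: let r_1, ..., r_108 be the row sums and z = Σ r_i the total number of 1s. Each pair of columns can share at most one row with both entries 1 (else a 2×2 all-ones block appears), so Σ_i C(r_i, 2) ≤ C(56, 2) = 1540. By convexity Σ_i C(r_i, 2) ≥ 108·C(z/108, 2) = z(z − 108)/(2·108), giving z² − 108z − 108·56·55 ≤ 0 and hence z ≤ (1/2)[108 + √(11664 + 4·332640)] = (1/2)[108 + √1342224] ≈ (1/2)(108 + 1158.5439) = 633.272.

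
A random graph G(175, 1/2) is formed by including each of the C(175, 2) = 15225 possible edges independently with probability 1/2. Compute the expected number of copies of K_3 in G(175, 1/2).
E[# K_3] = C(175, 3) · (1/2)^C(3, 2) = 877975 / 2^3 = 109746.875

For each 3-subset S of vertices (there are C(175, 3) = 877975 such S), let X_S = 1 if S induces a K_3 (all C(3, 2) = 3 edges present). Then P(X_S = 1) = (1/2)^3 = 1/8. By linearity of expectation, E[# K_3] = C(175, 3) · (1/2)^3 = 877975 / 8 = 109746.875.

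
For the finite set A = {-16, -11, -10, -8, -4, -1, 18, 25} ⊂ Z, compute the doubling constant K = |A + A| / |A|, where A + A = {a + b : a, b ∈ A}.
K = |A + A| / |A| = 32/8 = 4

Enumerate A + A = {a + b : a, b ∈ A}. With |A| = 8, there are |A|^2 = 64 ordered sum pairs; collecting distinct values, A + A = {-32, -27, -26, -24, -22, -21, -20, -19, -18, -17, -16, -15, -14, -12, -11, -9, -8, -5, -2, 2, 7, 8, 9, 10, 14, 15, 17, 21, 24, 36, 43, 50}, so |A + A| = 32. Thus K = 32/8 = 4. For comparison, the minimum possible |A + A| over all 8-element sets is 2·8 − 1 = 15 (so min K = 15/8), attained only by arithmetic progressions.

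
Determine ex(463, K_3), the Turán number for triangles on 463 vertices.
ex(463, K_3) = ⌊463^2/4⌋ = 53592

Mantel (1907): a triangle-free graph on n vertices has at most ⌊n^2/4⌋ edges, with equality for the complete bipartite graph K_{⌊n/2⌋, ⌈n/2⌉}. For n = 463: ⌊463^2/4⌋ = ⌊214369/4⌋ = 53592. The extremal graph is K_{231, 232}, which has 231·232 = 53592 edges.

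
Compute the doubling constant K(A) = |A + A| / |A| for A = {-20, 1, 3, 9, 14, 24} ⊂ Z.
K = |A + A| / |A| = 20/6 = 10/3

Enumerate A + A = {a + b : a, b ∈ A}. With |A| = 6, there are |A|^2 = 36 ordered sum pairs; collecting distinct values, A + A = {-40, -19, -17, -11, -6, 2, 4, 6, 10, 12, 15, 17, 18, 23, 25, 27, 28, 33, 38, 48}, so |A + A| = 20. Thus K = 20/6 = 10/3. For comparison, the minimum possible |A + A| over all 6-element sets is 2·6 − 1 = 11 (so min K = 11/6), attained only by arithmetic progressions.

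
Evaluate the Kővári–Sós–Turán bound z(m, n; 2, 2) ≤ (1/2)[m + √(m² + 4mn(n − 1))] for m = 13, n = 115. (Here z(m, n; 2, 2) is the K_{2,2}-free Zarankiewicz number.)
z(13, 115; 2, 2) ≤ (1/2)[13 + √(13² + 4·13·115·114)] = (1/2)[13 + √681889] = 419.3829

Kővári–Sós–Turán: let r_1, ..., r_13 be the row sums and z = Σ r_i the total number of 1s. Each pair of columns can share at most one row with both entries 1 (else a 2×2 all-ones block appears), so Σ_i C(r_i, 2) ≤ C(115, 2) = 6555. By convexity Σ_i C(r_i, 2) ≥ 13·C(z/13, 2) = z(z − 13)/(2·13), giving z² − 13z − 13·115·114 ≤ 0 and hence z ≤ (1/2)[13 + √(169 + 4·170430)] = (1/2)[13 + √681889] ≈ (1/2)(13 + 825.7657) = 419.3829.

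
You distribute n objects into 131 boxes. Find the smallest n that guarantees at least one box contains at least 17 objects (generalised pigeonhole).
n = (17 − 1)·131 + 1 = 2097

By the generalised pigeonhole principle, to guarantee some box contains ≥ r objects we need more than (r − 1) · k objects total. Threshold: n = (r − 1) · k + 1. With r = 17 and k = 131: n = 16 · 131 + 1 = 2096 + 1 = 2097. For n = 2096 = 16 · 131, we can put exactly 16 objects in every box, avoiding 17 in any single one — so 2097 is tight.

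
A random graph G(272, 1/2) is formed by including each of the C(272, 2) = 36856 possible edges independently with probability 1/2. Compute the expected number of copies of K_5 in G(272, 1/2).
E[# K_5] = C(272, 5) · (1/2)^C(5, 2) = 11956602384 / 2^10 = 747287649/64 = 11676369.515625

For each 5-subset S of vertices (there are C(272, 5) = 11956602384 such S), let X_S = 1 if S induces a K_5 (all C(5, 2) = 10 edges present). Then P(X_S = 1) = (1/2)^10 = 1/1024. By linearity of expectation, E[# K_5] = C(272, 5) · (1/2)^10 = 11956602384 / 1024 = 747287649/64 = 11676369.515625.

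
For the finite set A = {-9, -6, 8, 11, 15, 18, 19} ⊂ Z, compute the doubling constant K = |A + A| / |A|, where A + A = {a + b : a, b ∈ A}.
K = |A + A| / |A| = 24/7

Enumerate A + A = {a + b : a, b ∈ A}. With |A| = 7, there are |A|^2 = 49 ordered sum pairs; collecting distinct values, A + A = {-18, -15, -12, -1, 2, 5, 6, 9, 10, 12, 13, 16, 19, 22, 23, 26, 27, 29, 30, 33, 34, 36, 37, 38}, so |A + A| = 24. Thus K = 24/7. For comparison, the minimum possible |A + A| over all 7-element sets is 2·7 − 1 = 13 (so min K = 13/7), attained only by arithmetic progressions.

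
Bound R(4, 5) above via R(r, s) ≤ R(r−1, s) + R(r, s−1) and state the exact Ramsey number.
R(4, 5) ≤ R(3, 5) + R(4, 4) = 14 + 18 = 32; exact value R(4, 5) = 25.

The Erdős–Szekeres recurrence R(r, s) ≤ R(r−1, s) + R(r, s−1) applied to (r, s) = (4, 5) gives
  R(4, 5) ≤ R(3, 5) + R(4, 4) = 14 + 18 = 32.
(Recall R(2, k) = k and R is symmetric.) The recurrence is not tight here (it gives 32, but the exact value is R(4, 5) = 25); the tight upper bound requires a sharper argument than the simple recurrence, combined with a lower-bound construction on K_{24}.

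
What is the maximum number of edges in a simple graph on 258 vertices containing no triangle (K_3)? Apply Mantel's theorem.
ex(258, K_3) = ⌊258^2/4⌋ = 16641

Mantel (1907): a triangle-free graph on n vertices has at most ⌊n^2/4⌋ edges, with equality for the complete bipartite graph K_{⌊n/2⌋, ⌈n/2⌉}. For n = 258: ⌊258^2/4⌋ = ⌊66564/4⌋ = 16641. The extremal graph is K_{129, 129}, which has 129·129 = 16641 edges.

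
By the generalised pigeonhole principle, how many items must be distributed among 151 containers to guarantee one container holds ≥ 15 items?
n = (15 − 1)·151 + 1 = 2115

By the generalised pigeonhole principle, to guarantee some box contains ≥ r objects we need more than (r − 1) · k objects total. Threshold: n = (r − 1) · k + 1. With r = 15 and k = 151: n = 14 · 151 + 1 = 2114 + 1 = 2115. For n = 2114 = 14 · 151, we can put exactly 14 objects in every box, avoiding 15 in any single one — so 2115 is tight.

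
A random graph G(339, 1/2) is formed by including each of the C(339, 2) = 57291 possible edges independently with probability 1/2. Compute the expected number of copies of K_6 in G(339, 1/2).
E[# K_6] = C(339, 6) · (1/2)^C(6, 2) = 2016249878188 / 2^15 = 504062469547/8192 ≈ 61531063.177124

For each 6-subset S of vertices (there are C(339, 6) = 2016249878188 such S), let X_S = 1 if S induces a K_6 (all C(6, 2) = 15 edges present). Then P(X_S = 1) = (1/2)^15 = 1/32768. By linearity of expectation, E[# K_6] = C(339, 6) · (1/2)^15 = 2016249878188 / 32768 = 504062469547/8192 ≈ 61531063.177124.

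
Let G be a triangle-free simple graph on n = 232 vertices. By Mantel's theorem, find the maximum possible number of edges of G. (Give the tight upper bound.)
ex(232, K_3) = ⌊232^2/4⌋ = 13456

Mantel (1907): a triangle-free graph on n vertices has at most ⌊n^2/4⌋ edges, with equality for the complete bipartite graph K_{⌊n/2⌋, ⌈n/2⌉}. For n = 232: ⌊232^2/4⌋ = ⌊53824/4⌋ = 13456. The extremal graph is K_{116, 116}, which has 116·116 = 13456 edges.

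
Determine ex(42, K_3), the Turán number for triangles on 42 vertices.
ex(42, K_3) = ⌊42^2/4⌋ = 441

Mantel (1907): a triangle-free graph on n vertices has at most ⌊n^2/4⌋ edges, with equality for the complete bipartite graph K_{⌊n/2⌋, ⌈n/2⌉}. For n = 42: ⌊42^2/4⌋ = ⌊1764/4⌋ = 441. The extremal graph is K_{21, 21}, which has 21·21 = 441 edges.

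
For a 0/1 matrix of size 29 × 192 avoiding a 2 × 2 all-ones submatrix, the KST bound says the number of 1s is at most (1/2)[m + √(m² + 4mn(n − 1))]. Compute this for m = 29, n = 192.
z(29, 192; 2, 2) ≤ (1/2)[29 + √(29² + 4·29·192·191)] = (1/2)[29 + √4254793] = 1045.8575

Kővári–Sós–Turán: let r_1, ..., r_29 be the row sums and z = Σ r_i the total number of 1s. Each pair of columns can share at most one row with both entries 1 (else a 2×2 all-ones block appears), so Σ_i C(r_i, 2) ≤ C(192, 2) = 18336. By convexity Σ_i C(r_i, 2) ≥ 29·C(z/29, 2) = z(z − 29)/(2·29), giving z² − 29z − 29·192·191 ≤ 0 and hence z ≤ (1/2)[29 + √(841 + 4·1063488)] = (1/2)[29 + √4254793] ≈ (1/2)(29 + 2062.715) = 1045.8575.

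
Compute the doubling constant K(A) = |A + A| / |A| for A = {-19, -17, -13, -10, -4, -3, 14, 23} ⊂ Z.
K = |A + A| / |A| = 32/8 = 4

Enumerate A + A = {a + b : a, b ∈ A}. With |A| = 8, there are |A|^2 = 64 ordered sum pairs; collecting distinct values, A + A = {-38, -36, -34, -32, -30, -29, -27, -26, -23, -22, -21, -20, -17, -16, -14, -13, -8, -7, -6, -5, -3, 1, 4, 6, 10, 11, 13, 19, 20, 28, 37, 46}, so |A + A| = 32. Thus K = 32/8 = 4. For comparison, the minimum possible |A + A| over all 8-element sets is 2·8 − 1 = 15 (so min K = 15/8), attained only by arithmetic progressions.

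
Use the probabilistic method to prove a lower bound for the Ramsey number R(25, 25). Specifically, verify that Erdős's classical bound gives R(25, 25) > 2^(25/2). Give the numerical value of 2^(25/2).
2^(25/2) = 5792.6188; so R(25, 25) > 5792.6188

Colour each edge of K_n uniformly at random with red/blue. The expected number of monochromatic K_25 is C(n, 25) · 2 · 2^(−C(25,2)). If C(n, 25) · 2^(1 − C(25,2)) < 1, then with positive probability no monochromatic K_25 exists, so R(25, 25) > n. The standard estimate C(n, 25) ≤ n^25/25! shows this inequality holds whenever n ≤ 2^(25/2) (since 25! · 2^(C(25,2) − 1) > 2^(25^2/2) ≥ n^25). Hence R(25, 25) > 2^(25/2) = 5792.6188.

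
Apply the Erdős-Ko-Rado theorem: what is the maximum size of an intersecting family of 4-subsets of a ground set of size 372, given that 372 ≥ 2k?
max |F| = C(371, 3) = 8442105

The Erdős-Ko-Rado theorem states: for n ≥ 2k, an intersecting family of k-subsets of an n-element set has size at most C(n − 1, k − 1), with equality for 'star' families {A ⊆ [n] : |A| = k, i ∈ A} (fix an element i). For n = 372, k = 4: C(371, 3) = 8442105.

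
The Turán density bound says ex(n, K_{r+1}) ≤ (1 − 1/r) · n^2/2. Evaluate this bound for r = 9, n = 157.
Turán density bound = (8/9) · 157^2/2 = 98596/9 ≈ 10955.1111

Turán's theorem: ex(n, K_{r+1}) is achieved by the complete r-partite Turán graph T(n, r) with parts as balanced as possible, and is at most (1 − 1/r) · n^2/2. For r = 9, n = 157: the density bound is (8/9) · 24649/2 = 98596/9 ≈ 10955.1111. The integer-valued extremum is e(T(157, 9)) = 10954, which is strictly less than the density bound 98596/9 since 9 ∤ 157 (the parts of T(157, 9) cannot all be equal).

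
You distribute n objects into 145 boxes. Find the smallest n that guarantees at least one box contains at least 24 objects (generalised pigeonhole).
n = (24 − 1)·145 + 1 = 3336

By the generalised pigeonhole principle, to guarantee some box contains ≥ r objects we need more than (r − 1) · k objects total. Threshold: n = (r − 1) · k + 1. With r = 24 and k = 145: n = 23 · 145 + 1 = 3335 + 1 = 3336. For n = 3335 = 23 · 145, we can put exactly 23 objects in every box, avoiding 24 in any single one — so 3336 is tight.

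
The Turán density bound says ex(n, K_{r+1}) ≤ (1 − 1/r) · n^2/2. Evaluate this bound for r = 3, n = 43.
Turán density bound = (2/3) · 43^2/2 = 1849/3 ≈ 616.3333

Turán's theorem: ex(n, K_{r+1}) is achieved by the complete r-partite Turán graph T(n, r) with parts as balanced as possible, and is at most (1 − 1/r) · n^2/2. For r = 3, n = 43: the density bound is (2/3) · 1849/2 = 1849/3 ≈ 616.3333. The integer-valued extremum is e(T(43, 3)) = 616, which is strictly less than the density bound 1849/3 since 3 ∤ 43 (the parts of T(43, 3) cannot all be equal).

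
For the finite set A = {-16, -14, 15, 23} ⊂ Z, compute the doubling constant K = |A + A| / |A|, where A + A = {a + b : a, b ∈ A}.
K = |A + A| / |A| = 10/4 = 5/2

Enumerate A + A = {a + b : a, b ∈ A}. With |A| = 4, there are |A|^2 = 16 ordered sum pairs; collecting distinct values, A + A = {-32, -30, -28, -1, 1, 7, 9, 30, 38, 46}, so |A + A| = 10. Thus K = 10/4 = 5/2. For comparison, the minimum possible |A + A| over all 4-element sets is 2·4 − 1 = 7 (so min K = 7/4), attained only by arithmetic progressions.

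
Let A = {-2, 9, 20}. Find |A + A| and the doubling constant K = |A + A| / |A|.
K = |A + A| / |A| = 5/3

Enumerate A + A = {a + b : a, b ∈ A}. With |A| = 3, there are |A|^2 = 9 ordered sum pairs; collecting distinct values, A + A = {-4, 7, 18, 29, 40}, so |A + A| = 5. Thus K = 5/3. Here |A + A| = 2|A| − 1 = 5, the minimum possible — so K = 5/3 is minimal, which holds iff A is an arithmetic progression.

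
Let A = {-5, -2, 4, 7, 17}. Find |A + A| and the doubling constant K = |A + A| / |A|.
K = |A + A| / |A| = 14/5

Enumerate A + A = {a + b : a, b ∈ A}. With |A| = 5, there are |A|^2 = 25 ordered sum pairs; collecting distinct values, A + A = {-10, -7, -4, -1, 2, 5, 8, 11, 12, 14, 15, 21, 24, 34}, so |A + A| = 14. Thus K = 14/5. For comparison, the minimum possible |A + A| over all 5-element sets is 2·5 − 1 = 9 (so min K = 9/5), attained only by arithmetic progressions.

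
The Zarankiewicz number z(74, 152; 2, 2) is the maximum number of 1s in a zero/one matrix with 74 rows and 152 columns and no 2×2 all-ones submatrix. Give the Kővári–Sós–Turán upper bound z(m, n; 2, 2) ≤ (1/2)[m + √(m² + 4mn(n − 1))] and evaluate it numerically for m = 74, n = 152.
z(74, 152; 2, 2) ≤ (1/2)[74 + √(74² + 4·74·152·151)] = (1/2)[74 + √6799268] = 1340.7703

Kővári–Sós–Turán: let r_1, ..., r_74 be the row sums and z = Σ r_i the total number of 1s. Each pair of columns can share at most one row with both entries 1 (else a 2×2 all-ones block appears), so Σ_i C(r_i, 2) ≤ C(152, 2) = 11476. By convexity Σ_i C(r_i, 2) ≥ 74·C(z/74, 2) = z(z − 74)/(2·74), giving z² − 74z − 74·152·151 ≤ 0 and hence z ≤ (1/2)[74 + √(5476 + 4·1698448)] = (1/2)[74 + √6799268] ≈ (1/2)(74 + 2607.5406) = 1340.7703.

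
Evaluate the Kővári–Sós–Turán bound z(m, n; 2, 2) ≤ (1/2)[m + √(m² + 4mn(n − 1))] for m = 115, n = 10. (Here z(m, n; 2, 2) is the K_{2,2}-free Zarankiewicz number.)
z(115, 10; 2, 2) ≤ (1/2)[115 + √(115² + 4·115·10·9)] = (1/2)[115 + √54625] = 174.36

Kővári–Sós–Turán: let r_1, ..., r_115 be the row sums and z = Σ r_i the total number of 1s. Each pair of columns can share at most one row with both entries 1 (else a 2×2 all-ones block appears), so Σ_i C(r_i, 2) ≤ C(10, 2) = 45. By convexity Σ_i C(r_i, 2) ≥ 115·C(z/115, 2) = z(z − 115)/(2·115), giving z² − 115z − 115·10·9 ≤ 0 and hence z ≤ (1/2)[115 + √(13225 + 4·10350)] = (1/2)[115 + √54625] ≈ (1/2)(115 + 233.7199) = 174.36.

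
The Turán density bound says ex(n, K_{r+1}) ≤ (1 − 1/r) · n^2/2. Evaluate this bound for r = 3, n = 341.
Turán density bound = (2/3) · 341^2/2 = 116281/3 ≈ 38760.3333

Turán's theorem: ex(n, K_{r+1}) is achieved by the complete r-partite Turán graph T(n, r) with parts as balanced as possible, and is at most (1 − 1/r) · n^2/2. For r = 3, n = 341: the density bound is (2/3) · 116281/2 = 116281/3 ≈ 38760.3333. The integer-valued extremum is e(T(341, 3)) = 38760, which is strictly less than the density bound 116281/3 since 3 ∤ 341 (the parts of T(341, 3) cannot all be equal).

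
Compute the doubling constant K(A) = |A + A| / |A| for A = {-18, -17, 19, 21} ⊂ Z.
K = |A + A| / |A| = 10/4 = 5/2

Enumerate A + A = {a + b : a, b ∈ A}. With |A| = 4, there are |A|^2 = 16 ordered sum pairs; collecting distinct values, A + A = {-36, -35, -34, 1, 2, 3, 4, 38, 40, 42}, so |A + A| = 10. Thus K = 10/4 = 5/2. For comparison, the minimum possible |A + A| over all 4-element sets is 2·4 − 1 = 7 (so min K = 7/4), attained only by arithmetic progressions.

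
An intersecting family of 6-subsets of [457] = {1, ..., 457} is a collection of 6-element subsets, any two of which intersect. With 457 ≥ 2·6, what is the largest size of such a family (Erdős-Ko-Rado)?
max |F| = C(456, 5) = 160726498296

Erdős-Ko-Rado (1961): when n ≥ 2k, max |F| = C(n−1, k−1). The bound is attained by the star {A : i ∈ A} for any fixed i ∈ [n]. Here C(457−1, 6−1) = C(456, 5) = 160726498296.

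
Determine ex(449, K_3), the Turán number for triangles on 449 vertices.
ex(449, K_3) = ⌊449^2/4⌋ = 50400

Mantel (1907): a triangle-free graph on n vertices has at most ⌊n^2/4⌋ edges, with equality for the complete bipartite graph K_{⌊n/2⌋, ⌈n/2⌉}. For n = 449: ⌊449^2/4⌋ = ⌊201601/4⌋ = 50400. The extremal graph is K_{224, 225}, which has 224·225 = 50400 edges.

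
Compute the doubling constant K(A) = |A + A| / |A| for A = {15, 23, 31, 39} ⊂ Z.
K = |A + A| / |A| = 7/4

Enumerate A + A = {a + b : a, b ∈ A}. With |A| = 4, there are |A|^2 = 16 ordered sum pairs; collecting distinct values, A + A = {30, 38, 46, 54, 62, 70, 78}, so |A + A| = 7. Thus K = 7/4. Here |A + A| = 2|A| − 1 = 7, the minimum possible — so K = 7/4 is minimal, which holds iff A is an arithmetic progression.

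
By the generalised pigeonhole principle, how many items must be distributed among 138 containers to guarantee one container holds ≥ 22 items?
n = (22 − 1)·138 + 1 = 2899

By the generalised pigeonhole principle, to guarantee some box contains ≥ r objects we need more than (r − 1) · k objects total. Threshold: n = (r − 1) · k + 1. With r = 22 and k = 138: n = 21 · 138 + 1 = 2898 + 1 = 2899. For n = 2898 = 21 · 138, we can put exactly 21 objects in every box, avoiding 22 in any single one — so 2899 is tight.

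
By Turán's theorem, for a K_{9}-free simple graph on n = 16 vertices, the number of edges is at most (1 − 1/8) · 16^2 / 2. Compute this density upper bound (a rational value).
Turán density bound = (7/8) · 16^2/2 = 112

Turán's theorem: ex(n, K_{r+1}) is achieved by the complete r-partite Turán graph T(n, r) with parts as balanced as possible, and is at most (1 − 1/r) · n^2/2. For r = 8, n = 16: the density bound is (7/8) · 256/2 = 112. Since 8 ∣ 16, the Turán graph T(16, 8) has parts of equal size 2, and its edge count e(T(16, 8)) = 112 attains the density bound exactly.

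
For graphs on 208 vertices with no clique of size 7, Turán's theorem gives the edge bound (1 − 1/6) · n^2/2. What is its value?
Turán density bound = (5/6) · 208^2/2 = 54080/3 ≈ 18026.6667

Turán's theorem: ex(n, K_{r+1}) is achieved by the complete r-partite Turán graph T(n, r) with parts as balanced as possible, and is at most (1 − 1/r) · n^2/2. For r = 6, n = 208: the density bound is (5/6) · 43264/2 = 54080/3 ≈ 18026.6667. The integer-valued extremum is e(T(208, 6)) = 18026, which is strictly less than the density bound 54080/3 since 6 ∤ 208 (the parts of T(208, 6) cannot all be equal).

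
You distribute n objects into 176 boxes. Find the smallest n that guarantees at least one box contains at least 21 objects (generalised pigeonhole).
n = (21 − 1)·176 + 1 = 3521

By the generalised pigeonhole principle, to guarantee some box contains ≥ r objects we need more than (r − 1) · k objects total. Threshold: n = (r − 1) · k + 1. With r = 21 and k = 176: n = 20 · 176 + 1 = 3520 + 1 = 3521. For n = 3520 = 20 · 176, we can put exactly 20 objects in every box, avoiding 21 in any single one — so 3521 is tight.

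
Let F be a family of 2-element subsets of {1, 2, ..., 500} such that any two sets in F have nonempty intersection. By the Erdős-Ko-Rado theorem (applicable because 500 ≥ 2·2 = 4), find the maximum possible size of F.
max |F| = C(499, 1) = 499

Erdős-Ko-Rado (1961): when n ≥ 2k, max |F| = C(n−1, k−1). The bound is attained by the star {A : i ∈ A} for any fixed i ∈ [n]. Here C(500−1, 2−1) = C(499, 1) = 499.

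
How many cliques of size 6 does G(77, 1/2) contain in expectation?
E[# K_6] = C(77, 6) · (1/2)^C(6, 2) = 237093780 / 2^15 = 59273445/8192 ≈ 7235.527954

For each 6-subset S of vertices (there are C(77, 6) = 237093780 such S), let X_S = 1 if S induces a K_6 (all C(6, 2) = 15 edges present). Then P(X_S = 1) = (1/2)^15 = 1/32768. By linearity of expectation, E[# K_6] = C(77, 6) · (1/2)^15 = 237093780 / 32768 = 59273445/8192 ≈ 7235.527954.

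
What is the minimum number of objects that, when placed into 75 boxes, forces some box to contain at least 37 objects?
n = (37 − 1)·75 + 1 = 2701

By the generalised pigeonhole principle, to guarantee some box contains ≥ r objects we need more than (r − 1) · k objects total. Threshold: n = (r − 1) · k + 1. With r = 37 and k = 75: n = 36 · 75 + 1 = 2700 + 1 = 2701. For n = 2700 = 36 · 75, we can put exactly 36 objects in every box, avoiding 37 in any single one — so 2701 is tight.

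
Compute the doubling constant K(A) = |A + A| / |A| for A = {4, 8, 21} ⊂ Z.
K = |A + A| / |A| = 6/3 = 2

Enumerate A + A = {a + b : a, b ∈ A}. With |A| = 3, there are |A|^2 = 9 ordered sum pairs; collecting distinct values, A + A = {8, 12, 16, 25, 29, 42}, so |A + A| = 6. Thus K = 6/3 = 2. For comparison, the minimum possible |A + A| over all 3-element sets is 2·3 − 1 = 5 (so min K = 5/3), attained only by arithmetic progressions.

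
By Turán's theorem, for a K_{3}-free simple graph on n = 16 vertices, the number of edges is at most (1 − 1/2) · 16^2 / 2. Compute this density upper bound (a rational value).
Turán density bound = (1/2) · 16^2/2 = 64

Turán's theorem: ex(n, K_{r+1}) is achieved by the complete r-partite Turán graph T(n, r) with parts as balanced as possible, and is at most (1 − 1/r) · n^2/2. For r = 2, n = 16: the density bound is (1/2) · 256/2 = 64. Since 2 ∣ 16, the Turán graph T(16, 2) has parts of equal size 8, and its edge count e(T(16, 2)) = 64 attains the density bound exactly.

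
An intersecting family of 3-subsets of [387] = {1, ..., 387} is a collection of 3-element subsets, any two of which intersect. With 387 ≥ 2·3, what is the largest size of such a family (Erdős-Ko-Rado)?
max |F| = C(386, 2) = 74305

The Erdős-Ko-Rado theorem states: for n ≥ 2k, an intersecting family of k-subsets of an n-element set has size at most C(n − 1, k − 1), with equality for 'star' families {A ⊆ [n] : |A| = k, i ∈ A} (fix an element i). For n = 387, k = 3: C(386, 2) = 74305.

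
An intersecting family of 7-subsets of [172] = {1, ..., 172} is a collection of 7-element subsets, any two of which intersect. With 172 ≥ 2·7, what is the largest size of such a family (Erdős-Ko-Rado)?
max |F| = C(171, 6) = 31778477094

The Erdős-Ko-Rado theorem states: for n ≥ 2k, an intersecting family of k-subsets of an n-element set has size at most C(n − 1, k − 1), with equality for 'star' families {A ⊆ [n] : |A| = k, i ∈ A} (fix an element i). For n = 172, k = 7: C(171, 6) = 31778477094.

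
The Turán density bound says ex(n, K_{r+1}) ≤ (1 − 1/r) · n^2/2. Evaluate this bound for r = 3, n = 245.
Turán density bound = (2/3) · 245^2/2 = 60025/3 ≈ 20008.3333

Turán's theorem: ex(n, K_{r+1}) is achieved by the complete r-partite Turán graph T(n, r) with parts as balanced as possible, and is at most (1 − 1/r) · n^2/2. For r = 3, n = 245: the density bound is (2/3) · 60025/2 = 60025/3 ≈ 20008.3333. The integer-valued extremum is e(T(245, 3)) = 20008, which is strictly less than the density bound 60025/3 since 3 ∤ 245 (the parts of T(245, 3) cannot all be equal).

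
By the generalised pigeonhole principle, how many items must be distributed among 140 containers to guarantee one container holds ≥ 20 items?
n = (20 − 1)·140 + 1 = 2661

By the generalised pigeonhole principle, to guarantee some box contains ≥ r objects we need more than (r − 1) · k objects total. Threshold: n = (r − 1) · k + 1. With r = 20 and k = 140: n = 19 · 140 + 1 = 2660 + 1 = 2661. For n = 2660 = 19 · 140, we can put exactly 19 objects in every box, avoiding 20 in any single one — so 2661 is tight.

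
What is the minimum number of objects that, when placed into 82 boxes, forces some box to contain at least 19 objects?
n = (19 − 1)·82 + 1 = 1477

By the generalised pigeonhole principle, to guarantee some box contains ≥ r objects we need more than (r − 1) · k objects total. Threshold: n = (r − 1) · k + 1. With r = 19 and k = 82: n = 18 · 82 + 1 = 1476 + 1 = 1477. For n = 1476 = 18 · 82, we can put exactly 18 objects in every box, avoiding 19 in any single one — so 1477 is tight.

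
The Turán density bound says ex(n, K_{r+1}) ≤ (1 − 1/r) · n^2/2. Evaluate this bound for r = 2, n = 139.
Turán density bound = (1/2) · 139^2/2 = 19321/4 ≈ 4830.25

Turán's theorem: ex(n, K_{r+1}) is achieved by the complete r-partite Turán graph T(n, r) with parts as balanced as possible, and is at most (1 − 1/r) · n^2/2. For r = 2, n = 139: the density bound is (1/2) · 19321/2 = 19321/4 ≈ 4830.25. The integer-valued extremum is e(T(139, 2)) = 4830, which is strictly less than the density bound 19321/4 since 2 ∤ 139 (the parts of T(139, 2) cannot all be equal).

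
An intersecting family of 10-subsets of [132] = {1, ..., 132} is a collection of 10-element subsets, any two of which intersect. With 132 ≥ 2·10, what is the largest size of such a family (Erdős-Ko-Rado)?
max |F| = C(131, 9) = 23640810986000

The Erdős-Ko-Rado theorem states: for n ≥ 2k, an intersecting family of k-subsets of an n-element set has size at most C(n − 1, k − 1), with equality for 'star' families {A ⊆ [n] : |A| = k, i ∈ A} (fix an element i). For n = 132, k = 10: C(131, 9) = 23640810986000.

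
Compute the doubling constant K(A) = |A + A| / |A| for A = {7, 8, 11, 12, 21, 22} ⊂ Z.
K = |A + A| / |A| = 18/6 = 3

Enumerate A + A = {a + b : a, b ∈ A}. With |A| = 6, there are |A|^2 = 36 ordered sum pairs; collecting distinct values, A + A = {14, 15, 16, 18, 19, 20, 22, 23, 24, 28, 29, 30, 32, 33, 34, 42, 43, 44}, so |A + A| = 18. Thus K = 18/6 = 3. For comparison, the minimum possible |A + A| over all 6-element sets is 2·6 − 1 = 11 (so min K = 11/6), attained only by arithmetic progressions.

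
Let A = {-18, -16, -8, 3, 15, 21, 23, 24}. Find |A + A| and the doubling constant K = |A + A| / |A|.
K = |A + A| / |A| = 33/8

Enumerate A + A = {a + b : a, b ∈ A}. With |A| = 8, there are |A|^2 = 64 ordered sum pairs; collecting distinct values, A + A = {-36, -34, -32, -26, -24, -16, -15, -13, -5, -3, -1, 3, 5, 6, 7, 8, 13, 15, 16, 18, 24, 26, 27, 30, 36, 38, 39, 42, 44, 45, 46, 47, 48}, so |A + A| = 33. Thus K = 33/8. For comparison, the minimum possible |A + A| over all 8-element sets is 2·8 − 1 = 15 (so min K = 15/8), attained only by arithmetic progressions.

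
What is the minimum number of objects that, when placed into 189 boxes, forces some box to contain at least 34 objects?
n = (34 − 1)·189 + 1 = 6238

By the generalised pigeonhole principle, to guarantee some box contains ≥ r objects we need more than (r − 1) · k objects total. Threshold: n = (r − 1) · k + 1. With r = 34 and k = 189: n = 33 · 189 + 1 = 6237 + 1 = 6238. For n = 6237 = 33 · 189, we can put exactly 33 objects in every box, avoiding 34 in any single one — so 6238 is tight.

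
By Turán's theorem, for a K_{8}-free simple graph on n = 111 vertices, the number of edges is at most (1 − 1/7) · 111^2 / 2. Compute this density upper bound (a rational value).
Turán density bound = (6/7) · 111^2/2 = 36963/7 ≈ 5280.4286

Turán's theorem: ex(n, K_{r+1}) is achieved by the complete r-partite Turán graph T(n, r) with parts as balanced as possible, and is at most (1 − 1/r) · n^2/2. For r = 7, n = 111: the density bound is (6/7) · 12321/2 = 36963/7 ≈ 5280.4286. The integer-valued extremum is e(T(111, 7)) = 5280, which is strictly less than the density bound 36963/7 since 7 ∤ 111 (the parts of T(111, 7) cannot all be equal).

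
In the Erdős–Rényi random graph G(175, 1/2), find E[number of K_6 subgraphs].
E[# K_6] = C(175, 6) · (1/2)^C(6, 2) = 36582584325 / 2^15 ≈ 1116411.875153

For each 6-subset S of vertices (there are C(175, 6) = 36582584325 such S), let X_S = 1 if S induces a K_6 (all C(6, 2) = 15 edges present). Then P(X_S = 1) = (1/2)^15 = 1/32768. By linearity of expectation, E[# K_6] = C(175, 6) · (1/2)^15 = 36582584325 / 32768 ≈ 1116411.875153.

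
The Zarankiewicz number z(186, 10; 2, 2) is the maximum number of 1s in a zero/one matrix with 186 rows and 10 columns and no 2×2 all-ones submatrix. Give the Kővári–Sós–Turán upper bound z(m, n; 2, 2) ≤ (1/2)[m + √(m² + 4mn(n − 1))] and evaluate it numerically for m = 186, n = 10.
z(186, 10; 2, 2) ≤ (1/2)[186 + √(186² + 4·186·10·9)] = (1/2)[186 + √101556] = 252.3393

Kővári–Sós–Turán: let r_1, ..., r_186 be the row sums and z = Σ r_i the total number of 1s. Each pair of columns can share at most one row with both entries 1 (else a 2×2 all-ones block appears), so Σ_i C(r_i, 2) ≤ C(10, 2) = 45. By convexity Σ_i C(r_i, 2) ≥ 186·C(z/186, 2) = z(z − 186)/(2·186), giving z² − 186z − 186·10·9 ≤ 0 and hence z ≤ (1/2)[186 + √(34596 + 4·16740)] = (1/2)[186 + √101556] ≈ (1/2)(186 + 318.6785) = 252.3393.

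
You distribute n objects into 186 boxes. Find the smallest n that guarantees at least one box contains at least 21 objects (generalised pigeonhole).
n = (21 − 1)·186 + 1 = 3721

By the generalised pigeonhole principle, to guarantee some box contains ≥ r objects we need more than (r − 1) · k objects total. Threshold: n = (r − 1) · k + 1. With r = 21 and k = 186: n = 20 · 186 + 1 = 3720 + 1 = 3721. For n = 3720 = 20 · 186, we can put exactly 20 objects in every box, avoiding 21 in any single one — so 3721 is tight.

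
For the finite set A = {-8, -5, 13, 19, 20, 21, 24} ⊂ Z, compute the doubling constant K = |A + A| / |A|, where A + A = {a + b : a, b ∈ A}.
K = |A + A| / |A| = 26/7

Enumerate A + A = {a + b : a, b ∈ A}. With |A| = 7, there are |A|^2 = 49 ordered sum pairs; collecting distinct values, A + A = {-16, -13, -10, 5, 8, 11, 12, 13, 14, 15, 16, 19, 26, 32, 33, 34, 37, 38, 39, 40, 41, 42, 43, 44, 45, 48}, so |A + A| = 26. Thus K = 26/7. For comparison, the minimum possible |A + A| over all 7-element sets is 2·7 − 1 = 13 (so min K = 13/7), attained only by arithmetic progressions.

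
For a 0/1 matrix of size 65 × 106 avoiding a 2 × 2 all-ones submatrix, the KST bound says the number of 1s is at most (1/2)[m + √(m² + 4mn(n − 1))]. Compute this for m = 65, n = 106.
z(65, 106; 2, 2) ≤ (1/2)[65 + √(65² + 4·65·106·105)] = (1/2)[65 + √2898025] = 883.6793

Kővári–Sós–Turán: let r_1, ..., r_65 be the row sums and z = Σ r_i the total number of 1s. Each pair of columns can share at most one row with both entries 1 (else a 2×2 all-ones block appears), so Σ_i C(r_i, 2) ≤ C(106, 2) = 5565. By convexity Σ_i C(r_i, 2) ≥ 65·C(z/65, 2) = z(z − 65)/(2·65), giving z² − 65z − 65·106·105 ≤ 0 and hence z ≤ (1/2)[65 + √(4225 + 4·723450)] = (1/2)[65 + √2898025] ≈ (1/2)(65 + 1702.3587) = 883.6793.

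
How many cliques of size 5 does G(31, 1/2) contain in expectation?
E[# K_5] = C(31, 5) · (1/2)^C(5, 2) = 169911 / 2^10 ≈ 165.928711

For each 5-subset S of vertices (there are C(31, 5) = 169911 such S), let X_S = 1 if S induces a K_5 (all C(5, 2) = 10 edges present). Then P(X_S = 1) = (1/2)^10 = 1/1024. By linearity of expectation, E[# K_5] = C(31, 5) · (1/2)^10 = 169911 / 1024 ≈ 165.928711.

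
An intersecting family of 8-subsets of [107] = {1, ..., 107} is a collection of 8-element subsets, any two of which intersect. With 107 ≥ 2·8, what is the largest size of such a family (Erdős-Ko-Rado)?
max |F| = C(106, 7) = 24370067800

The Erdős-Ko-Rado theorem states: for n ≥ 2k, an intersecting family of k-subsets of an n-element set has size at most C(n − 1, k − 1), with equality for 'star' families {A ⊆ [n] : |A| = k, i ∈ A} (fix an element i). For n = 107, k = 8: C(106, 7) = 24370067800.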